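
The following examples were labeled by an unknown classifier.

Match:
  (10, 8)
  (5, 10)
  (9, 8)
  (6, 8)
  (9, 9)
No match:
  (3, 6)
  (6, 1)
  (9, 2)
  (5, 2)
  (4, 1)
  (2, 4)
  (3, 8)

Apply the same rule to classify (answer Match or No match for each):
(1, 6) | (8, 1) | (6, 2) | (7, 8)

Rule: sum ≥ 14. This holds for each 'Match' example and fails for each 'No match' one.
No match: (1, 6), since 1+6 = 7.
No match: (8, 1), since 8+1 = 9.
No match: (6, 2), since 6+2 = 8.
Match: (7, 8), since 7+8 = 15.

No match, No match, No match, Match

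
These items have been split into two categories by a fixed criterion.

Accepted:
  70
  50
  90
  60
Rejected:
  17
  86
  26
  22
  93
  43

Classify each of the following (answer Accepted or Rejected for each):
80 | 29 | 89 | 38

Accepted, Rejected, Rejected, Rejected

'Accepted' ⟺ multiple of 5.
80: 80 = 5·16 — has this property, so Accepted. 29: 29 = 5·5 + 4 — lacks this property, so Rejected. 89: 89 = 5·17 + 4 — lacks this property, so Rejected. 38: 38 = 5·7 + 3 — lacks this property, so Rejected.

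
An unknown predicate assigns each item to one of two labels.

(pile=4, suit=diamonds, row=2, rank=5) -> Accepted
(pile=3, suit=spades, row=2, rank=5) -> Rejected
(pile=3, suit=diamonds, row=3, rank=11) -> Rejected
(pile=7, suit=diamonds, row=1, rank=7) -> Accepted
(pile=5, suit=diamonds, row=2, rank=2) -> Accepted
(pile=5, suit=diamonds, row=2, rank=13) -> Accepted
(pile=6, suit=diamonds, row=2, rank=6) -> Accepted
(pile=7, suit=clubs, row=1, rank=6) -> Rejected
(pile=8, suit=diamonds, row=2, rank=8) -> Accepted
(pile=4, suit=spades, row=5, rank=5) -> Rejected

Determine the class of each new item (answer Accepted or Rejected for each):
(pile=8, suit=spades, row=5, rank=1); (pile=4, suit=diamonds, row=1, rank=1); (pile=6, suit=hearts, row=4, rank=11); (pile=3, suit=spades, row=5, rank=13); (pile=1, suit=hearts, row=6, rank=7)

Rejected, Accepted, Rejected, Rejected, Rejected

'Accepted' ⟺ suit is diamonds AND row ≤ 2.
(pile=8, suit=spades, row=5, rank=1): Rejected (suit is spades, row = 5). (pile=4, suit=diamonds, row=1, rank=1): Accepted (suit is diamonds, row = 1). (pile=6, suit=hearts, row=4, rank=11): Rejected (suit is hearts, row = 4). (pile=3, suit=spades, row=5, rank=13): Rejected (suit is spades, row = 5). (pile=1, suit=hearts, row=6, rank=7): Rejected (suit is hearts, row = 6).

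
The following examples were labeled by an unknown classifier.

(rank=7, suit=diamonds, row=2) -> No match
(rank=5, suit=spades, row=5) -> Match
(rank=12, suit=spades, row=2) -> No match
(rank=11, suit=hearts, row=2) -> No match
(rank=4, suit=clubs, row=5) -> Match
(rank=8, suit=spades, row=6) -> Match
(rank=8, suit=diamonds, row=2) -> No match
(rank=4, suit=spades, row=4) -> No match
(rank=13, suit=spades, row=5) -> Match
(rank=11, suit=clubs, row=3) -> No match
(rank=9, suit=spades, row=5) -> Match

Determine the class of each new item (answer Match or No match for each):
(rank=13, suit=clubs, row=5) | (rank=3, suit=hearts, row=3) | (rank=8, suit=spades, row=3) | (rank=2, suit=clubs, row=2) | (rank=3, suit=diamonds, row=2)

Match, No match, No match, No match, No match

The pattern is that an item is 'Match' exactly when: row ≥ 5.
(rank=13, suit=clubs, row=5): Match (row = 5). (rank=3, suit=hearts, row=3): No match (row = 3). (rank=8, suit=spades, row=3): No match (row = 3). (rank=2, suit=clubs, row=2): No match (row = 2). (rank=3, suit=diamonds, row=2): No match (row = 2).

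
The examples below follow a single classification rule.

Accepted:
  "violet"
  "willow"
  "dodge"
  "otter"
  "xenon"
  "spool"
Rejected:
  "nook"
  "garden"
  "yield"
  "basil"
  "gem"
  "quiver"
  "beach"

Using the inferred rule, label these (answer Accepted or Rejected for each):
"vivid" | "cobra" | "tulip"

All 'Accepted' examples share one property — length ≥ 5 AND contains 'o' — and every 'Rejected' example lacks it.
"vivid": Rejected (length 5, no 'o').
"cobra": Accepted (length 5, has 'o').
"tulip": Rejected (length 5, no 'o').

Rejected, Accepted, Rejected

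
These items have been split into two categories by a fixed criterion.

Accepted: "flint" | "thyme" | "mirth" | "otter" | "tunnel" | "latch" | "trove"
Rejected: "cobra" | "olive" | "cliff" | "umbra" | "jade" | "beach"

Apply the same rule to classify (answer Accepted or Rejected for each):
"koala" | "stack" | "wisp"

Rejected, Accepted, Rejected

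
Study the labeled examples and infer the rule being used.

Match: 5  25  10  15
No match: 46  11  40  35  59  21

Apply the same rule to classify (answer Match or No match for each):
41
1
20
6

No match, No match, Match, No match

'Match' ⟺ multiple of 5 AND at most 25.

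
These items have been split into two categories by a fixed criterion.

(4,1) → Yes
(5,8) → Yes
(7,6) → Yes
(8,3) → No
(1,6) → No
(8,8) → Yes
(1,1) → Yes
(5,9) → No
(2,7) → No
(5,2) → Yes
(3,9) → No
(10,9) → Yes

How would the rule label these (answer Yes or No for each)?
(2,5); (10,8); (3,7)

Yes, Yes, No

The common property of the 'Yes' items is: |first − second| ≤ 3. No 'No' item has it.
(2,5) — |2−5| = 3, hence Yes.
(10,8) — |10−8| = 2, hence Yes.
(3,7) — |3−7| = 4, hence No.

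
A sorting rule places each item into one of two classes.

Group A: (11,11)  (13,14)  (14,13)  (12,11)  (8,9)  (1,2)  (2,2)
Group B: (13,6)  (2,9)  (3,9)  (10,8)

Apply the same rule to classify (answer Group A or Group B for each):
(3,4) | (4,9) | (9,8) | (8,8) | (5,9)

Group A, Group B, Group A, Group A, Group B

One predicate separates the groups cleanly: |first − second| ≤ 1.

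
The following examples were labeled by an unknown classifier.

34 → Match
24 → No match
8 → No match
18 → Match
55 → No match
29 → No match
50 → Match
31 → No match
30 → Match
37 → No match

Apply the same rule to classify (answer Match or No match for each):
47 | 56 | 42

No match, No match, Match

The pattern is that an item is 'Match' exactly when: ≡ 2 (mod 4).
47 → 47 mod 4 = 3 → No match. 56 → 56 mod 4 = 0 → No match. 42 → 42 mod 4 = 2 → Match.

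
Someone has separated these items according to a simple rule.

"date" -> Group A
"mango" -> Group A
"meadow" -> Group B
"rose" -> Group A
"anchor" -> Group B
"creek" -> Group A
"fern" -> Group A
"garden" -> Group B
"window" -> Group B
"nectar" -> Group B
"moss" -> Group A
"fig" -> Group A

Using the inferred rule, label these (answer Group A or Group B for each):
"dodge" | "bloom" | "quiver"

All 'Group A' examples share one property — length ≤ 5 — and every 'Group B' example lacks it.
Group A: "dodge", since length 5.
Group A: "bloom", since length 5.
Group B: "quiver", since length 6.

Group A, Group A, Group B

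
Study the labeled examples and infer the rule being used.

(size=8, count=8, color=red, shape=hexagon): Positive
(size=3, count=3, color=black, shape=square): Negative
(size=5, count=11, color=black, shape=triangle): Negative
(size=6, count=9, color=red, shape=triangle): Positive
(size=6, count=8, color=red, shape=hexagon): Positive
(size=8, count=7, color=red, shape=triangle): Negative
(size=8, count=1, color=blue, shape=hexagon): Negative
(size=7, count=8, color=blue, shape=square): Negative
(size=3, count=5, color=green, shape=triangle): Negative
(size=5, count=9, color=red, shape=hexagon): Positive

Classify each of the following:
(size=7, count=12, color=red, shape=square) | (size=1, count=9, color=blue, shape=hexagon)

The rule appears to be: color is red AND count ≥ 8.
Positive: (size=7, count=12, color=red, shape=square), since color is red, count = 12.
Negative: (size=1, count=9, color=blue, shape=hexagon), since color is blue, count = 9.

Positive, Negative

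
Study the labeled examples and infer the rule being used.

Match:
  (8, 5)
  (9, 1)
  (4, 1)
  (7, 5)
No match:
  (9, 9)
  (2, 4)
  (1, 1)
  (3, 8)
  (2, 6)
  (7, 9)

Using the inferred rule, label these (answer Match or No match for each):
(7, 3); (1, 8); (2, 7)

The common property of the 'Match' items is: first > second. No 'No match' item has it.
(7, 3): Match (7 > 3). (1, 8): No match (1 < 8). (2, 7): No match (2 < 7).

Match, No match, No match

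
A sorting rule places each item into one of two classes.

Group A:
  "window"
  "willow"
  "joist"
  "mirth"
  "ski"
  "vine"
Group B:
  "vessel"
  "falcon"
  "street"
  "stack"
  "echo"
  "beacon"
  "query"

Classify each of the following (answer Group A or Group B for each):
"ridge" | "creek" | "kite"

Group A, Group B, Group A

Checking candidate rules against both groups, what survives is: contains 'i'.
Group A: "ridge", since has 'i'. Group B: "creek", since no 'i'. Group A: "kite", since has 'i'.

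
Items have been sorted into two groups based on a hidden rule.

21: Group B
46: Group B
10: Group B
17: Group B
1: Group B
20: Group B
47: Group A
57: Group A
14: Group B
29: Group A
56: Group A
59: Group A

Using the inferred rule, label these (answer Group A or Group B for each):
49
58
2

Group A, Group A, Group B

A rule that fits every label: digit sum ≥ 11 — true of each 'Group A' example, false of each 'Group B' one.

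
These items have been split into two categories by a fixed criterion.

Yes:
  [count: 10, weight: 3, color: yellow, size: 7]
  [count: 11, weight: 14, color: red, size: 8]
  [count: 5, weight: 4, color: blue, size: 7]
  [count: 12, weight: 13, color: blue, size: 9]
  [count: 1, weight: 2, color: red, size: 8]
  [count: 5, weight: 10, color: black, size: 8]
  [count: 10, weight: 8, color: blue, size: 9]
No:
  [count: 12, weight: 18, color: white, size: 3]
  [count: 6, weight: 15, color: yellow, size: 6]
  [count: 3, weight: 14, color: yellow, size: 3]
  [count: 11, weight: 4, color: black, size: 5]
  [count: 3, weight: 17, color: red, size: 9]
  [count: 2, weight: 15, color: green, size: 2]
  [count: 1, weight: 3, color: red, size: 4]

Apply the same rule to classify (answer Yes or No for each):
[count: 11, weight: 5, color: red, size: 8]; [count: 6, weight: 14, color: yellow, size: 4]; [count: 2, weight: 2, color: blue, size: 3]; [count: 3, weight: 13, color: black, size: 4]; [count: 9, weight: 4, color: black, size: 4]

The rule appears to be: weight ≤ 14 AND size ≥ 6.

Yes, No, No, No, No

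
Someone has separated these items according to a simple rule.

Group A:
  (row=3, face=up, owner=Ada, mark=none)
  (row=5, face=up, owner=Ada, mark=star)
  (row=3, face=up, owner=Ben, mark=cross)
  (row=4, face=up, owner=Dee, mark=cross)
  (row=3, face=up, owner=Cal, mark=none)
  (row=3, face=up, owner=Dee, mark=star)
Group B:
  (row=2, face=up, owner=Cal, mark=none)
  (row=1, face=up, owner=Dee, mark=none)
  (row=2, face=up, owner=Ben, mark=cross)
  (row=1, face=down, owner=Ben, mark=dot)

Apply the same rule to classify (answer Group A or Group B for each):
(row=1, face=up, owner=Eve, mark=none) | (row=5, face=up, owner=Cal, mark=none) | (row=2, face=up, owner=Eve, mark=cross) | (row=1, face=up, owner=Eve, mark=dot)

Group B, Group A, Group B, Group B

All 'Group A' examples share one property — row ≥ 3 — and every 'Group B' example lacks it.
(row=1, face=up, owner=Eve, mark=none) → row = 1 → Group B.
(row=5, face=up, owner=Cal, mark=none) → row = 5 → Group A.
(row=2, face=up, owner=Eve, mark=cross) → row = 2 → Group B.
(row=1, face=up, owner=Eve, mark=dot) → row = 1 → Group B.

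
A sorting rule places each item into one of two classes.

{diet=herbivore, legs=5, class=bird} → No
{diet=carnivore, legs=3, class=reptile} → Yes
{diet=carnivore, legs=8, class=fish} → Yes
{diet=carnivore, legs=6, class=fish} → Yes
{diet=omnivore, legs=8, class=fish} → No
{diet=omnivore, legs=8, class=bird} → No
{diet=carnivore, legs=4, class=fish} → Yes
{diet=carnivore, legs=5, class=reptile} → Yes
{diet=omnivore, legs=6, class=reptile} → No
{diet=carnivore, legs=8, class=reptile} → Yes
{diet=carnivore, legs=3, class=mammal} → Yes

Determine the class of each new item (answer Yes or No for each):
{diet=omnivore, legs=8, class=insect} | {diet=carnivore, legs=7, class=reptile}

Comparing the two groups points to one rule — diet is carnivore.
{diet=omnivore, legs=8, class=insect}: diet is omnivore — does not fit, so No.
{diet=carnivore, legs=7, class=reptile}: diet is carnivore — passes, so Yes.

No, Yes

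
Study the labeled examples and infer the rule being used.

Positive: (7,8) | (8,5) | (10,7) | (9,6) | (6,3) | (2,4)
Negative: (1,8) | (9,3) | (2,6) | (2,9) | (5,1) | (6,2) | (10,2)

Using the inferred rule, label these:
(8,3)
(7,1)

Negative, Negative

The common property of the 'Positive' items is: |first − second| ≤ 3. No 'Negative' item has it.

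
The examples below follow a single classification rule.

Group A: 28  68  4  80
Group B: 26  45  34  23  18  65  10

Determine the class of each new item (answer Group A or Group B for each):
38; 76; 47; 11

Group B, Group A, Group B, Group B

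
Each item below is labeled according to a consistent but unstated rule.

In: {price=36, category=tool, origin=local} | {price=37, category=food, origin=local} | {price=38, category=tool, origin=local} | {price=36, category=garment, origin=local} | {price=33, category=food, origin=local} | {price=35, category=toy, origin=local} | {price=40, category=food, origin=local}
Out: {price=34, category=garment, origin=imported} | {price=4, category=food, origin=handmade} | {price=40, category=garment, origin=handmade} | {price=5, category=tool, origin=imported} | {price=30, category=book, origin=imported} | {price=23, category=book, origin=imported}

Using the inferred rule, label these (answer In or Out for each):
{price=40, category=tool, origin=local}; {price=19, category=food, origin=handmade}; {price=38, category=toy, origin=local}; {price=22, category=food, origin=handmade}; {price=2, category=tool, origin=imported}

In, Out, In, Out, Out

'In' ⟺ origin is local.
In: {price=40, category=tool, origin=local}, since origin is local.
Out: {price=19, category=food, origin=handmade}, since origin is handmade.
In: {price=38, category=toy, origin=local}, since origin is local.
Out: {price=22, category=food, origin=handmade}, since origin is handmade.
Out: {price=2, category=tool, origin=imported}, since origin is imported.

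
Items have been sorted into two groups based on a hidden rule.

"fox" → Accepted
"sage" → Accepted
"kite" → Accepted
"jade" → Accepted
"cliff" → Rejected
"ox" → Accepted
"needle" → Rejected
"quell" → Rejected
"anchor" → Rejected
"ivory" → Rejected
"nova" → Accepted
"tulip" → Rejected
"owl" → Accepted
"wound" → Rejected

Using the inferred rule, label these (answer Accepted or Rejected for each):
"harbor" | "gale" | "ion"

Rejected, Accepted, Accepted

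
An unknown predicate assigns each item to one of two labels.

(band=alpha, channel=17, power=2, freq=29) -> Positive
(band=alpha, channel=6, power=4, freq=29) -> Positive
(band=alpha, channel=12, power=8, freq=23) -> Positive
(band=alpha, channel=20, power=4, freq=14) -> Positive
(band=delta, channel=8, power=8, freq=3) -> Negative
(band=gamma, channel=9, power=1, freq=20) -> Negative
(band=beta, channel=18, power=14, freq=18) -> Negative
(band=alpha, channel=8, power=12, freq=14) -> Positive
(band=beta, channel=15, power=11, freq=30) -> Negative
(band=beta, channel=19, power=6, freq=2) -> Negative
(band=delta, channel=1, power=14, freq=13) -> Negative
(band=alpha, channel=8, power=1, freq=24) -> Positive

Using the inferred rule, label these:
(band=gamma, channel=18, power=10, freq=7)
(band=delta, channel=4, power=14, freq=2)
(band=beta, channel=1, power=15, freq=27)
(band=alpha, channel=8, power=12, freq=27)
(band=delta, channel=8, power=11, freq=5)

The pattern is that an item is 'Positive' exactly when: band is alpha.
(band=gamma, channel=18, power=10, freq=7) — band is gamma, hence Negative.
(band=delta, channel=4, power=14, freq=2) — band is delta, hence Negative.
(band=beta, channel=1, power=15, freq=27) — band is beta, hence Negative.
(band=alpha, channel=8, power=12, freq=27) — band is alpha, hence Positive.
(band=delta, channel=8, power=11, freq=5) — band is delta, hence Negative.

Negative, Negative, Negative, Positive, Negative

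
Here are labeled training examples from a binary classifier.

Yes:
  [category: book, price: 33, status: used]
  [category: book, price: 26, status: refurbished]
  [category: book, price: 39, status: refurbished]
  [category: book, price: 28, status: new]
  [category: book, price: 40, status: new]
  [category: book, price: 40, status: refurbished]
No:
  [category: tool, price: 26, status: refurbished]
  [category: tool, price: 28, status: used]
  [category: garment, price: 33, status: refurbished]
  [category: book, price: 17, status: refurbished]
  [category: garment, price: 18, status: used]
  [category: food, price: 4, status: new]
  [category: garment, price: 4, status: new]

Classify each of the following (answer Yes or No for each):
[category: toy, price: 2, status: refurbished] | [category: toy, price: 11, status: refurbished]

Every 'Yes' example satisfies: category is book AND price ≥ 18. None of the 'No' examples do.
No: [category: toy, price: 2, status: refurbished], since category is toy, price = 2.
No: [category: toy, price: 11, status: refurbished], since category is toy, price = 11.

No, No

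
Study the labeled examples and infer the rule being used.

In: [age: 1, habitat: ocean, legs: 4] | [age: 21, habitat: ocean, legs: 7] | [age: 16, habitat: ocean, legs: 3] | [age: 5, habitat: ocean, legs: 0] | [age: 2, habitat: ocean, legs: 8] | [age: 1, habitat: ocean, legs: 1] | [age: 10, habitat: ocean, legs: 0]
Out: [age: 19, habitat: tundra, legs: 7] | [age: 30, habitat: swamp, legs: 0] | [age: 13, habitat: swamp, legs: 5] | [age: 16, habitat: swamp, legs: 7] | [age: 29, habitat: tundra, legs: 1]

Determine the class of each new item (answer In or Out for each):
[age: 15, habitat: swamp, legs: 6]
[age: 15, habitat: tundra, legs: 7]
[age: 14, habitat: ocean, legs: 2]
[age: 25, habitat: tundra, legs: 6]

Rule: habitat is ocean. This holds for each 'In' example and fails for each 'Out' one.
[age: 15, habitat: swamp, legs: 6] → habitat is swamp → Out.
[age: 15, habitat: tundra, legs: 7] → habitat is tundra → Out.
[age: 14, habitat: ocean, legs: 2] → habitat is ocean → In.
[age: 25, habitat: tundra, legs: 6] → habitat is tundra → Out.

Out, Out, In, Out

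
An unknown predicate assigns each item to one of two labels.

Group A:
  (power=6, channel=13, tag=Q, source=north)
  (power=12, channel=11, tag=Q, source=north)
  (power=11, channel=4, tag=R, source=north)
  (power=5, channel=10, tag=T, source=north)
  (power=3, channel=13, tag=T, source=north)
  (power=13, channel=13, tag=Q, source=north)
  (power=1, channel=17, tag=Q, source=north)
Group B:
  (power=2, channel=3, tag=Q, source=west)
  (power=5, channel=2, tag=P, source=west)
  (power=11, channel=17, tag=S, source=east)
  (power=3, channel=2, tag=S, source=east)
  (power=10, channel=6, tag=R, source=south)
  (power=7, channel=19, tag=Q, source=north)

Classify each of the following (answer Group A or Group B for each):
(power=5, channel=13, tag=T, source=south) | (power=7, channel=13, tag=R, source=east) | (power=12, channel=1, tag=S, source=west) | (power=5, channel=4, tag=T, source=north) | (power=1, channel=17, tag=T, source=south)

Group B, Group B, Group B, Group A, Group B

Rule: source is north AND channel ≤ 17. This holds for each 'Group A' example and fails for each 'Group B' one.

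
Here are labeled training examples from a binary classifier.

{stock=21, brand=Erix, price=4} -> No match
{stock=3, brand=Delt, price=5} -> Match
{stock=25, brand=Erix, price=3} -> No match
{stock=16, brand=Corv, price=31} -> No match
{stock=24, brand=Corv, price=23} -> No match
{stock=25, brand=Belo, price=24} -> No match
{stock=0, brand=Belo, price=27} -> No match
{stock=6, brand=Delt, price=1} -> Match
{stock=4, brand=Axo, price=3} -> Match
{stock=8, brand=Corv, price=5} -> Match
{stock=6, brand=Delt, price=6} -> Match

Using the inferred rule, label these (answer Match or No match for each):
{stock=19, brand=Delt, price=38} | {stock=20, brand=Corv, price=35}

No match, No match

The common property of the 'Match' items is: stock ≤ 8 AND price ≤ 6. No 'No match' item has it.
{stock=19, brand=Delt, price=38}: No match (stock = 19, price = 38).
{stock=20, brand=Corv, price=35}: No match (stock = 20, price = 35).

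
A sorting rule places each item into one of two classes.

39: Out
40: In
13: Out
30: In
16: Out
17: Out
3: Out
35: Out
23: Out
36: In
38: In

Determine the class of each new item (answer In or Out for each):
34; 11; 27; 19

In, Out, Out, Out

The rule appears to be: even AND at least 17.
34 — 34 is even, 34 ≥ 17, hence In.
11 — 11 is odd, 11 < 17, hence Out.
27 — 27 is odd, 27 ≥ 17, hence Out.
19 — 19 is odd, 19 ≥ 17, hence Out.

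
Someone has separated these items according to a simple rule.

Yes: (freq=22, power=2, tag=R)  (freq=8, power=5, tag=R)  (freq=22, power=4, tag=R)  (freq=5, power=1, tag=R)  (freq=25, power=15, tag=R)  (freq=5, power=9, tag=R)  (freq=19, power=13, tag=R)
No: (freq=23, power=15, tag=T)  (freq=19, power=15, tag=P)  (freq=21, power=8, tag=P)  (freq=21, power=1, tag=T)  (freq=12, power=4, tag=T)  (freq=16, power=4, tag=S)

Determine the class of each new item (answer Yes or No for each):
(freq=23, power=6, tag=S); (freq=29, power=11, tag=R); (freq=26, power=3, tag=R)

No, Yes, Yes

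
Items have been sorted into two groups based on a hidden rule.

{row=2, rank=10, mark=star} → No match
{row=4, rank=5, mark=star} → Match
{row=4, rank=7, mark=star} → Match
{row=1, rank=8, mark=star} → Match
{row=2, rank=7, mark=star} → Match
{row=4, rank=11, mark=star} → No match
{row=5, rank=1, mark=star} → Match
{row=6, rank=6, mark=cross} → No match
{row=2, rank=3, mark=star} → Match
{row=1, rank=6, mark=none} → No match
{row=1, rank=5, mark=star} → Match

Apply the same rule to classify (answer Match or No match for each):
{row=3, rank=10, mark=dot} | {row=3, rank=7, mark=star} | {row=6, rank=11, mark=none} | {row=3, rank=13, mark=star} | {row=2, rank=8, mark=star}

No match, Match, No match, No match, Match

'Match' ⟺ mark is star AND rank ≤ 8.
No match: {row=3, rank=10, mark=dot}, since mark is dot, rank = 10.
Match: {row=3, rank=7, mark=star}, since mark is star, rank = 7.
No match: {row=6, rank=11, mark=none}, since mark is none, rank = 11.
No match: {row=3, rank=13, mark=star}, since mark is star, rank = 13.
Match: {row=2, rank=8, mark=star}, since mark is star, rank = 8.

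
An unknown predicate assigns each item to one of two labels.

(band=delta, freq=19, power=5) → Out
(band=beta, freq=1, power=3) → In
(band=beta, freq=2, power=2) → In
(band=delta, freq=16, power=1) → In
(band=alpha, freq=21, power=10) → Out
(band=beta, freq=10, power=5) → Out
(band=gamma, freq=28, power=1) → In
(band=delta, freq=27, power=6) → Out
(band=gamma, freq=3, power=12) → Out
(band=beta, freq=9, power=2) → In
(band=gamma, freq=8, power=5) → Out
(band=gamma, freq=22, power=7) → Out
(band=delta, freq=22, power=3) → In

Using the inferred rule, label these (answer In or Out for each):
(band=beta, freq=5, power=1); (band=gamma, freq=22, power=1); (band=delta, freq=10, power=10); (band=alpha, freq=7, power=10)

All 'In' examples share one property — power ≤ 3 — and every 'Out' example lacks it.
(band=beta, freq=5, power=1): power = 1, checks out → In.
(band=gamma, freq=22, power=1): power = 1, checks out → In.
(band=delta, freq=10, power=10): power = 10, lacks this property → Out.
(band=alpha, freq=7, power=10): power = 10, lacks this property → Out.

In, In, Out, Out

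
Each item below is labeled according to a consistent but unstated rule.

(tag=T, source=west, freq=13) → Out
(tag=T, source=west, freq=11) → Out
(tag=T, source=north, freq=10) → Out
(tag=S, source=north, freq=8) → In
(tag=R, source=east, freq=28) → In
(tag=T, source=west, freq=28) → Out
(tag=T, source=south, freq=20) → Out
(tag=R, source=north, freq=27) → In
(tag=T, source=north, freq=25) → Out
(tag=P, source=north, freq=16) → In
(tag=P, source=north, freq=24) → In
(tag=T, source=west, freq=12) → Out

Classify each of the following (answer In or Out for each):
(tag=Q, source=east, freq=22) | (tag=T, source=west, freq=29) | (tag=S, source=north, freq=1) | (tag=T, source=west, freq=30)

In, Out, In, Out

'In' ⟺ tag is not T.
(tag=Q, source=east, freq=22): In (tag is Q).
(tag=T, source=west, freq=29): Out (tag is T).
(tag=S, source=north, freq=1): In (tag is S).
(tag=T, source=west, freq=30): Out (tag is T).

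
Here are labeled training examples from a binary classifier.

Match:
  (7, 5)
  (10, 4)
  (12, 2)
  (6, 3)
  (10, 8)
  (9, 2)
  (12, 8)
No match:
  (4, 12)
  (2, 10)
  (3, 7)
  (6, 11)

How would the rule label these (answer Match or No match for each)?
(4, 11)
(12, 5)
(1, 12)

Every 'Match' example satisfies: first > second. None of the 'No match' examples do.
No match: (4, 11), since 4 < 11. Match: (12, 5), since 12 > 5. No match: (1, 12), since 1 < 12.

No match, Match, No match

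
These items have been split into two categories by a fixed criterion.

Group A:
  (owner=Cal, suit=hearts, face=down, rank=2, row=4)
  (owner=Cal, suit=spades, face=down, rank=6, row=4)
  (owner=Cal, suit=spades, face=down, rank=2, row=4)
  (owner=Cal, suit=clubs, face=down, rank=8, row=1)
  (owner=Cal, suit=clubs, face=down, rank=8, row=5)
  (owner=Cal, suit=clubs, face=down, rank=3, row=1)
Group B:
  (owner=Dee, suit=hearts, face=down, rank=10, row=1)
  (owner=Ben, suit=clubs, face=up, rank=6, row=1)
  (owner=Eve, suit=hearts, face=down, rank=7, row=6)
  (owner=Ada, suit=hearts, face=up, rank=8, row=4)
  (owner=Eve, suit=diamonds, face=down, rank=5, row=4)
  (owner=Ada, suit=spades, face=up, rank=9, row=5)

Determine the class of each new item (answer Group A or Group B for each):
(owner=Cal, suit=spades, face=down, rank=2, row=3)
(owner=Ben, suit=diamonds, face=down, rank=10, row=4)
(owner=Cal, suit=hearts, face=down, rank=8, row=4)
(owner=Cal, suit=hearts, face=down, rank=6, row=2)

Group A, Group B, Group A, Group A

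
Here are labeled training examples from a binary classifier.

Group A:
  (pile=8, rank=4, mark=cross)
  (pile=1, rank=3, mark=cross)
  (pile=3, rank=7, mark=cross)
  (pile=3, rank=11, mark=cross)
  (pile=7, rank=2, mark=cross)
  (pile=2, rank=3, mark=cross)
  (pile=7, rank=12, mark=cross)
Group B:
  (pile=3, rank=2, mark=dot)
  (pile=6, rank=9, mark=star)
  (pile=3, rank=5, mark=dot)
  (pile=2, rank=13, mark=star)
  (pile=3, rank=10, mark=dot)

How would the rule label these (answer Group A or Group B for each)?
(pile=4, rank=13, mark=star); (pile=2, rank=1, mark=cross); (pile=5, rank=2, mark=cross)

Group B, Group A, Group A

One predicate separates the groups cleanly: mark is cross.
(pile=4, rank=13, mark=star) → mark is star → Group B.
(pile=2, rank=1, mark=cross) → mark is cross → Group A.
(pile=5, rank=2, mark=cross) → mark is cross → Group A.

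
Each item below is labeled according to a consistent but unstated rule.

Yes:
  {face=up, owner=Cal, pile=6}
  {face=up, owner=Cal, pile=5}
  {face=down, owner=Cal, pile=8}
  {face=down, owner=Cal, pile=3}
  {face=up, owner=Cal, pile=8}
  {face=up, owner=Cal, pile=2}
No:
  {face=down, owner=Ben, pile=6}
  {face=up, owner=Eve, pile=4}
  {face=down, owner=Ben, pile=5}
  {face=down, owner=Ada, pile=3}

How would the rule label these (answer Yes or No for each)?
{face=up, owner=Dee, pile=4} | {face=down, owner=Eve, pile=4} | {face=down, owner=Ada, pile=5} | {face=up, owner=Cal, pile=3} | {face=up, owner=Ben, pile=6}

No, No, No, Yes, No

Every 'Yes' example satisfies: owner is Cal. None of the 'No' examples do.
No: {face=up, owner=Dee, pile=4}, since owner is Dee. No: {face=down, owner=Eve, pile=4}, since owner is Eve. No: {face=down, owner=Ada, pile=5}, since owner is Ada. Yes: {face=up, owner=Cal, pile=3}, since owner is Cal. No: {face=up, owner=Ben, pile=6}, since owner is Ben.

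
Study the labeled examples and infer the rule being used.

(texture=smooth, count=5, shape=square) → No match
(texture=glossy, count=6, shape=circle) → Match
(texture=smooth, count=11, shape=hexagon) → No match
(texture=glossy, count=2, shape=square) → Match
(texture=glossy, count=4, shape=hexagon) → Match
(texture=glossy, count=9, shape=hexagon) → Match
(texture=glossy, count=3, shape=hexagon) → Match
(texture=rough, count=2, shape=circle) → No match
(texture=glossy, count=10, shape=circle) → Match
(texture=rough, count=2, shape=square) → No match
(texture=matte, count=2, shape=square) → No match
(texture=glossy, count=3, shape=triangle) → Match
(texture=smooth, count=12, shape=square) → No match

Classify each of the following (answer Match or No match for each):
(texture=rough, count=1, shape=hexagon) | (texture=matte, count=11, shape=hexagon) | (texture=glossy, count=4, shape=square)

No match, No match, Match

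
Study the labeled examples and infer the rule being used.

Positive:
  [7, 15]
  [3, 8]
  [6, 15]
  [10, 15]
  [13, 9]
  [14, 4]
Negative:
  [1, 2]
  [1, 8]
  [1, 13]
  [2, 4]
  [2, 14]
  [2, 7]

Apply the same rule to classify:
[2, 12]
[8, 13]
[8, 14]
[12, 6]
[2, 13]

Negative, Positive, Positive, Positive, Negative

The rule appears to be: first ≥ 3.
[2, 12]: Negative (first 2). [8, 13]: Positive (first 8). [8, 14]: Positive (first 8). [12, 6]: Positive (first 12). [2, 13]: Negative (first 2).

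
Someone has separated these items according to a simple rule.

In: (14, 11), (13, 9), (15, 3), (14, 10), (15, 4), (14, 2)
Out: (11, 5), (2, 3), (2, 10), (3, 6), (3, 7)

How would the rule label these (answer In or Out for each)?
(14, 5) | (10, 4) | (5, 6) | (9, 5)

In, Out, Out, Out

The rule appears to be: first ≥ 13.
(14, 5) — first 14, hence In.
(10, 4) — first 10, hence Out.
(5, 6) — first 5, hence Out.
(9, 5) — first 9, hence Out.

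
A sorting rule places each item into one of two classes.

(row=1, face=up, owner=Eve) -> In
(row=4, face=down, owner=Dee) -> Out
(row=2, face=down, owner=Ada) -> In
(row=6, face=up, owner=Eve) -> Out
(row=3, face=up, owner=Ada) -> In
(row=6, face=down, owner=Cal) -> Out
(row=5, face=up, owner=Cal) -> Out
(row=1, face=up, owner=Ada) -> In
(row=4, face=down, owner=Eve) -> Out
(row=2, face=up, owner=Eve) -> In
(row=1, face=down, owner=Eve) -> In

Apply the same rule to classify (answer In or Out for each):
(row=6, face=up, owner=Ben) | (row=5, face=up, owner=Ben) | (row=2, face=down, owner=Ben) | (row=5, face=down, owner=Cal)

Rule: row ≤ 3. This holds for each 'In' example and fails for each 'Out' one.
(row=6, face=up, owner=Ben): row = 6, does not satisfy this → Out.
(row=5, face=up, owner=Ben): row = 5, does not satisfy this → Out.
(row=2, face=down, owner=Ben): row = 2, meets the rule → In.
(row=5, face=down, owner=Cal): row = 5, does not satisfy this → Out.

Out, Out, In, Out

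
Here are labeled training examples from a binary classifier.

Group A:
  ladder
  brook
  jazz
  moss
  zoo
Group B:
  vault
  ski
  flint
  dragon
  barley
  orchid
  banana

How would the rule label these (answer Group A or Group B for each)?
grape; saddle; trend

Group B, Group A, Group B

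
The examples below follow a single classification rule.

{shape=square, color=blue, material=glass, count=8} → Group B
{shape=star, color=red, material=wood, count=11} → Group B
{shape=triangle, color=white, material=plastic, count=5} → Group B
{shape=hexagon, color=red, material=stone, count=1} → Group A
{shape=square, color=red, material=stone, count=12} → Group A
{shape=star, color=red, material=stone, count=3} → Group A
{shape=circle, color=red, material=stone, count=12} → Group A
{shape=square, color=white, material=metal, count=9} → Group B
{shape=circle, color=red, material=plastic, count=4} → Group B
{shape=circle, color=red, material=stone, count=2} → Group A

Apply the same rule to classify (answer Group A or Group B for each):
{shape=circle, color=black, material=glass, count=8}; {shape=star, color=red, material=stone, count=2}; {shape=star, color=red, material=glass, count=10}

'Group A' ⟺ material is stone.
{shape=circle, color=black, material=glass, count=8}: material is glass, lacks this property → Group B. {shape=star, color=red, material=stone, count=2}: material is stone, has this property → Group A. {shape=star, color=red, material=glass, count=10}: material is glass, lacks this property → Group B.

Group B, Group A, Group B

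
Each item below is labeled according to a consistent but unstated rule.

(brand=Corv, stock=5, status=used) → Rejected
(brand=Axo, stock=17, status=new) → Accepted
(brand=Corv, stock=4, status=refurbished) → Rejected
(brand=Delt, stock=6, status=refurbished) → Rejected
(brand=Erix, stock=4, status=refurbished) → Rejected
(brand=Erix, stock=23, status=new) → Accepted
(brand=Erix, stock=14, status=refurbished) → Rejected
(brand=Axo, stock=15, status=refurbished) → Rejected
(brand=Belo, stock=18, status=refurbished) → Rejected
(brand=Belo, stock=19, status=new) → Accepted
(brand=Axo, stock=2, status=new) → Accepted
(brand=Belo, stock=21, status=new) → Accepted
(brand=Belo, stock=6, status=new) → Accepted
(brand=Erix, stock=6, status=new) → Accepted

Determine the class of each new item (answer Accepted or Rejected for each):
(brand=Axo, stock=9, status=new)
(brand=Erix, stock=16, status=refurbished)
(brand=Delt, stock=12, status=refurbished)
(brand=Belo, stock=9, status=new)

Accepted, Rejected, Rejected, Accepted

Looking at the examples, the only property every 'Accepted' case has and every 'Rejected' case lacks is: status is new.
(brand=Axo, stock=9, status=new): Accepted (status is new).
(brand=Erix, stock=16, status=refurbished): Rejected (status is refurbished).
(brand=Delt, stock=12, status=refurbished): Rejected (status is refurbished).
(brand=Belo, stock=9, status=new): Accepted (status is new).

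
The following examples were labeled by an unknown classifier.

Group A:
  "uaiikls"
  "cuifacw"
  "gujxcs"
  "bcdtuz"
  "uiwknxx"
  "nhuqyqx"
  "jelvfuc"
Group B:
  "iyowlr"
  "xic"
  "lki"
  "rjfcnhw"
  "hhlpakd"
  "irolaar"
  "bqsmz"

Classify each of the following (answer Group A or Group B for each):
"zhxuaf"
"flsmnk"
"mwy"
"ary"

'Group A' ⟺ contains 'u'.
"zhxuaf": has 'u' — qualifies, so Group A. "flsmnk": no 'u' — doesn't qualify, so Group B. "mwy": no 'u' — doesn't qualify, so Group B. "ary": no 'u' — doesn't qualify, so Group B.

Group A, Group B, Group B, Group B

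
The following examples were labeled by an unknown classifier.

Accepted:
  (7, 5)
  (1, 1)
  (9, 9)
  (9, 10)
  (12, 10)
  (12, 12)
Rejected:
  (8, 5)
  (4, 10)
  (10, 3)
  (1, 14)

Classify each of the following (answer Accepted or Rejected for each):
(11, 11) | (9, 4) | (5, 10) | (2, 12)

Accepted, Rejected, Rejected, Rejected

Rule: |first − second| ≤ 2. This holds for each 'Accepted' example and fails for each 'Rejected' one.
(11, 11): Accepted (|11−11| = 0).
(9, 4): Rejected (|9−4| = 5).
(5, 10): Rejected (|5−10| = 5).
(2, 12): Rejected (|2−12| = 10).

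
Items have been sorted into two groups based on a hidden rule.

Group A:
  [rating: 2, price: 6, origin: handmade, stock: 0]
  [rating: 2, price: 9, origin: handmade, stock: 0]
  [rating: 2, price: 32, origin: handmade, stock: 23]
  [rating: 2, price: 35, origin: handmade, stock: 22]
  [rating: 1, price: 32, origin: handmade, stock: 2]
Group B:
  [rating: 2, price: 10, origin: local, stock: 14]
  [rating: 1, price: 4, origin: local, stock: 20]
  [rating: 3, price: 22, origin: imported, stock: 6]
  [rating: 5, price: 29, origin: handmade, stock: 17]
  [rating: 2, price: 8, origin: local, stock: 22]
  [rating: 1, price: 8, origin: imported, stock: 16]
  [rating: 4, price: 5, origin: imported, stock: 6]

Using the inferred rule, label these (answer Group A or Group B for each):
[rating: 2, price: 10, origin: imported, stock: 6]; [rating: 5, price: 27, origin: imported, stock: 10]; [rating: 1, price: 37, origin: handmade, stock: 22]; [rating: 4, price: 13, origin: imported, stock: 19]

Group B, Group B, Group A, Group B

The simplest hypothesis consistent with all the labels is: origin is handmade AND rating ≤ 2.
[rating: 2, price: 10, origin: imported, stock: 6]: origin is imported, rating = 2, lacks this property → Group B.
[rating: 5, price: 27, origin: imported, stock: 10]: origin is imported, rating = 5, lacks this property → Group B.
[rating: 1, price: 37, origin: handmade, stock: 22]: origin is handmade, rating = 1, qualifies → Group A.
[rating: 4, price: 13, origin: imported, stock: 19]: origin is imported, rating = 4, lacks this property → Group B.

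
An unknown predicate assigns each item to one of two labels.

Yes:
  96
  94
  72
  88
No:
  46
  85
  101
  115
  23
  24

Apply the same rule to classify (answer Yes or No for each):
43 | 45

Every 'Yes' example satisfies: even AND at least 72. None of the 'No' examples do.

No, No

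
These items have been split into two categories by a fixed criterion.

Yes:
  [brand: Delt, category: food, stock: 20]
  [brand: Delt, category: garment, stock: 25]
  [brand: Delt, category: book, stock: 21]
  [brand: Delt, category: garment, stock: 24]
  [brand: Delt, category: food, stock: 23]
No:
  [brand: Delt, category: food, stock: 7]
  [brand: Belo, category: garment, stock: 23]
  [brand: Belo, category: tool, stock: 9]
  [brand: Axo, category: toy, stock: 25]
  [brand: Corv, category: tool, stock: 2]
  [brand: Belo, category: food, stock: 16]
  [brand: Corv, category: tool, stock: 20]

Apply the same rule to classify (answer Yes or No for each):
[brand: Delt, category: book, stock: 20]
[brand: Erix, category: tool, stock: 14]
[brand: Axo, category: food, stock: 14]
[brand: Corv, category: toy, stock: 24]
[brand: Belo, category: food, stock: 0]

Yes, No, No, No, No

'Yes' ⟺ brand is Delt AND stock ≥ 9.
[brand: Delt, category: book, stock: 20]: brand is Delt, stock = 20, fits → Yes.
[brand: Erix, category: tool, stock: 14]: brand is Erix, stock = 14, fails the rule → No.
[brand: Axo, category: food, stock: 14]: brand is Axo, stock = 14, fails the rule → No.
[brand: Corv, category: toy, stock: 24]: brand is Corv, stock = 24, fails the rule → No.
[brand: Belo, category: food, stock: 0]: brand is Belo, stock = 0, fails the rule → No.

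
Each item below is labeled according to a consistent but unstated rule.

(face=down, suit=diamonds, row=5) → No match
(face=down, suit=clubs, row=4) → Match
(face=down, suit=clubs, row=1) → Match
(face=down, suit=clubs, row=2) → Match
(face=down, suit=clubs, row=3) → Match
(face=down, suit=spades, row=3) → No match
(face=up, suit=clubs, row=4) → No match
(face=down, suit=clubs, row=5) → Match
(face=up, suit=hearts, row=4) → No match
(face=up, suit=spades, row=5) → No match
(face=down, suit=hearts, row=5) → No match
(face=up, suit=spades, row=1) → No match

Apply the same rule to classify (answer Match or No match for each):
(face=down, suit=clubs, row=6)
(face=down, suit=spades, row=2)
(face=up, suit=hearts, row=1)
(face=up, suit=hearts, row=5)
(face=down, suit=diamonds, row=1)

The distinguishing property — face is down AND suit is clubs — holds for all the 'Match' cases and none of the 'No match' cases.
(face=down, suit=clubs, row=6) — face is down, suit is clubs, hence Match. (face=down, suit=spades, row=2) — face is down, suit is spades, hence No match. (face=up, suit=hearts, row=1) — face is up, suit is hearts, hence No match. (face=up, suit=hearts, row=5) — face is up, suit is hearts, hence No match. (face=down, suit=diamonds, row=1) — face is down, suit is diamonds, hence No match.

Match, No match, No match, No match, No match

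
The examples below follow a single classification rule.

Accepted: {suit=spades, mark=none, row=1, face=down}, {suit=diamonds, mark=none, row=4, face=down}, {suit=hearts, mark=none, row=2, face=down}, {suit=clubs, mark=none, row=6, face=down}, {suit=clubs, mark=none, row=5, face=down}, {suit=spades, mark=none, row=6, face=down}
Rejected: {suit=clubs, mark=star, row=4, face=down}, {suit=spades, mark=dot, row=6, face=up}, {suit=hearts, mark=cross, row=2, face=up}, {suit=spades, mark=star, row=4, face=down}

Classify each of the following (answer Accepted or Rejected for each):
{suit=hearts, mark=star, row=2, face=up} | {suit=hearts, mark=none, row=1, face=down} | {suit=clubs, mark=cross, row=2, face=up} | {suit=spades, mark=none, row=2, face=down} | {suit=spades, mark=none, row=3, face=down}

Rejected, Accepted, Rejected, Accepted, Accepted

Rule: mark is none. This holds for each 'Accepted' example and fails for each 'Rejected' one.
{suit=hearts, mark=star, row=2, face=up} → mark is star → Rejected. {suit=hearts, mark=none, row=1, face=down} → mark is none → Accepted. {suit=clubs, mark=cross, row=2, face=up} → mark is cross → Rejected. {suit=spades, mark=none, row=2, face=down} → mark is none → Accepted. {suit=spades, mark=none, row=3, face=down} → mark is none → Accepted.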